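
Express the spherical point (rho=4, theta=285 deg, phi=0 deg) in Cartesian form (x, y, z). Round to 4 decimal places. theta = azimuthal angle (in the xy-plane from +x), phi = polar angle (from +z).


x = 4 * sin(0) * cos(285) = 0
y = 4 * sin(0) * sin(285) = 0
z = 4 * cos(0) = 4

(0, 0, 4)


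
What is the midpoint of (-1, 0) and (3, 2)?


Midpoint = ((-1+3)/2, (0+2)/2) = (1, 1)

(1, 1)


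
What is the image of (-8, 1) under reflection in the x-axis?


Reflection across x-axis: (x, y) -> (x, -y)
(-8, 1) -> (-8, -1)

(-8, -1)


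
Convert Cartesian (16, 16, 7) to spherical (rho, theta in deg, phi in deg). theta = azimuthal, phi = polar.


rho = sqrt(16^2 + 16^2 + 7^2) = 23.6854
theta = atan2(16, 16) = 45 deg
phi = acos(7/23.6854) = 72.8101 deg

rho = 23.6854, theta = 45 deg, phi = 72.8101 deg


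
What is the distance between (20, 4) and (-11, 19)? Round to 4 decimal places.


d = sqrt((-11-20)^2 + (19-4)^2) = 34.4384

34.4384


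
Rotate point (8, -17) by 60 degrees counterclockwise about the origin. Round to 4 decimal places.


x' = 8*cos(60) - -17*sin(60) = 18.7224
y' = 8*sin(60) + -17*cos(60) = -1.5718

(18.7224, -1.5718)


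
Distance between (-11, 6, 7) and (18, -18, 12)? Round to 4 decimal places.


d = sqrt((18--11)^2 + (-18-6)^2 + (12-7)^2) = 37.9737

37.9737


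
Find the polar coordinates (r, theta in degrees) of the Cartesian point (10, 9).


r = sqrt(10^2 + 9^2) = 13.4536
theta = atan2(9, 10) = 41.9872 degrees

r = 13.4536, theta = 41.9872 degrees


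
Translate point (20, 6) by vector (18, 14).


Translation: (x+dx, y+dy) = (20+18, 6+14) = (38, 20)

(38, 20)


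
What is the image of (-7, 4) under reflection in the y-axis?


Reflection across y-axis: (x, y) -> (-x, y)
(-7, 4) -> (7, 4)

(7, 4)


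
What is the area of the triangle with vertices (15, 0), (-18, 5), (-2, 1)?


Area = |x1(y2-y3) + x2(y3-y1) + x3(y1-y2)| / 2
= |15*(5-1) + -18*(1-0) + -2*(0-5)| / 2
= 26

26


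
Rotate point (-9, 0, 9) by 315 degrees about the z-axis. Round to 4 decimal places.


x' = -9*cos(315) - 0*sin(315) = -6.364
y' = -9*sin(315) + 0*cos(315) = 6.364
z' = 9

(-6.364, 6.364, 9)


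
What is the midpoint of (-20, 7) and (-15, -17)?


Midpoint = ((-20+-15)/2, (7+-17)/2) = (-17.5, -5)

(-17.5, -5)


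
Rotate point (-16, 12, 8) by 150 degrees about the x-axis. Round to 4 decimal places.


x' = -16
y' = 12*cos(150) - 8*sin(150) = -14.3923
z' = 12*sin(150) + 8*cos(150) = -0.9282

(-16, -14.3923, -0.9282)


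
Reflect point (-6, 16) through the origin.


Reflection through origin: (x, y) -> (-x, -y)
(-6, 16) -> (6, -16)

(6, -16)


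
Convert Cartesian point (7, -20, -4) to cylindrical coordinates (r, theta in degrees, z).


r = sqrt(7^2 + (-20)^2) = 21.1896
theta = atan2(-20, 7) = 289.29 deg
z = -4

r = 21.1896, theta = 289.29 deg, z = -4


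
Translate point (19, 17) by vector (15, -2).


Translation: (x+dx, y+dy) = (19+15, 17+-2) = (34, 15)

(34, 15)


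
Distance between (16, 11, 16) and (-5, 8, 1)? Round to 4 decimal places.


d = sqrt((-5-16)^2 + (8-11)^2 + (1-16)^2) = 25.9808

25.9808


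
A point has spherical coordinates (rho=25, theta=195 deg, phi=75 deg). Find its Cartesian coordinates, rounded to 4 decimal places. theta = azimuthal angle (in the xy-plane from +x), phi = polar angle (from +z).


x = 25 * sin(75) * cos(195) = -23.3253
y = 25 * sin(75) * sin(195) = -6.25
z = 25 * cos(75) = 6.4705

(-23.3253, -6.25, 6.4705)


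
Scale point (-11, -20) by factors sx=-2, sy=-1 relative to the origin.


Scaling: (x*sx, y*sy) = (-11*-2, -20*-1) = (22, 20)

(22, 20)


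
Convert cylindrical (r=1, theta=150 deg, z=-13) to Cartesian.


x = 1 * cos(150) = -0.866
y = 1 * sin(150) = 0.5
z = -13

(-0.866, 0.5, -13)


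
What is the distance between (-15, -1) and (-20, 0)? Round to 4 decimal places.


d = sqrt((-20--15)^2 + (0--1)^2) = 5.099

5.099


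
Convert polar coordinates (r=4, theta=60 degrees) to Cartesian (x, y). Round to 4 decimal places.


x = 4 * cos(60) = 2
y = 4 * sin(60) = 3.4641

(2, 3.4641)


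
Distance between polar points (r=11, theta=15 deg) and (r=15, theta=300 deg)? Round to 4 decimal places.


d = sqrt(r1^2 + r2^2 - 2*r1*r2*cos(t2-t1))
d = sqrt(11^2 + 15^2 - 2*11*15*cos(300-15)) = 16.1428

16.1428


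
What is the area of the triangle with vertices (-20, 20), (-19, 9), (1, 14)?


Area = |x1(y2-y3) + x2(y3-y1) + x3(y1-y2)| / 2
= |-20*(9-14) + -19*(14-20) + 1*(20-9)| / 2
= 112.5

112.5


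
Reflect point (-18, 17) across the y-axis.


Reflection across y-axis: (x, y) -> (-x, y)
(-18, 17) -> (18, 17)

(18, 17)


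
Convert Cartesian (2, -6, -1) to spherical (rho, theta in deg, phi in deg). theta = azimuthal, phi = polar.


rho = sqrt(2^2 + (-6)^2 + (-1)^2) = 6.4031
theta = atan2(-6, 2) = 288.4349 deg
phi = acos(-1/6.4031) = 98.9849 deg

rho = 6.4031, theta = 288.4349 deg, phi = 98.9849 deg


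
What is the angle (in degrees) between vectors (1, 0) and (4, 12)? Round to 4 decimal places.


dot = 1*4 + 0*12 = 4
|u| = 1, |v| = 12.6491
cos(angle) = 0.3162
angle = 71.5651 degrees

71.5651 degrees


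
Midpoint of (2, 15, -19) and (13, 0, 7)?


Midpoint = ((2+13)/2, (15+0)/2, (-19+7)/2) = (7.5, 7.5, -6)

(7.5, 7.5, -6)


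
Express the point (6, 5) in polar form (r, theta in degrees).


r = sqrt(6^2 + 5^2) = 7.8102
theta = atan2(5, 6) = 39.8056 degrees

r = 7.8102, theta = 39.8056 degrees


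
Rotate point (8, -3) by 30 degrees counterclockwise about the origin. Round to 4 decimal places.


x' = 8*cos(30) - -3*sin(30) = 8.4282
y' = 8*sin(30) + -3*cos(30) = 1.4019

(8.4282, 1.4019)


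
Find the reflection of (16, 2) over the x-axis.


Reflection across x-axis: (x, y) -> (x, -y)
(16, 2) -> (16, -2)

(16, -2)


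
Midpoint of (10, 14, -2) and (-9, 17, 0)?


Midpoint = ((10+-9)/2, (14+17)/2, (-2+0)/2) = (0.5, 15.5, -1)

(0.5, 15.5, -1)


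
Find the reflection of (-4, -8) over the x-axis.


Reflection across x-axis: (x, y) -> (x, -y)
(-4, -8) -> (-4, 8)

(-4, 8)


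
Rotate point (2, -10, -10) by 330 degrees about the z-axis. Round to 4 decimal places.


x' = 2*cos(330) - -10*sin(330) = -3.2679
y' = 2*sin(330) + -10*cos(330) = -9.6603
z' = -10

(-3.2679, -9.6603, -10)


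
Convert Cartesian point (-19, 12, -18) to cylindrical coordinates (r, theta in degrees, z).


r = sqrt((-19)^2 + 12^2) = 22.4722
theta = atan2(12, -19) = 147.7244 deg
z = -18

r = 22.4722, theta = 147.7244 deg, z = -18


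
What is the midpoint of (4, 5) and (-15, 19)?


Midpoint = ((4+-15)/2, (5+19)/2) = (-5.5, 12)

(-5.5, 12)


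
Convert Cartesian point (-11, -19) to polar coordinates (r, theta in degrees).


r = sqrt((-11)^2 + (-19)^2) = 21.9545
theta = atan2(-19, -11) = 239.9314 degrees

r = 21.9545, theta = 239.9314 degrees


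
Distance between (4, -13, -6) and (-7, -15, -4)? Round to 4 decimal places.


d = sqrt((-7-4)^2 + (-15--13)^2 + (-4--6)^2) = 11.3578

11.3578


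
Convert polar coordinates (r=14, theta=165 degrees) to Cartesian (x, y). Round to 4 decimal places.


x = 14 * cos(165) = -13.523
y = 14 * sin(165) = 3.6235

(-13.523, 3.6235)


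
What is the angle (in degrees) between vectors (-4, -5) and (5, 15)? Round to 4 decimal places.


dot = -4*5 + -5*15 = -95
|u| = 6.4031, |v| = 15.8114
cos(angle) = -0.9383
angle = 159.7751 degrees

159.7751 degrees


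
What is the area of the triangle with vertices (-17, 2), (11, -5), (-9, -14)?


Area = |x1(y2-y3) + x2(y3-y1) + x3(y1-y2)| / 2
= |-17*(-5--14) + 11*(-14-2) + -9*(2--5)| / 2
= 196

196


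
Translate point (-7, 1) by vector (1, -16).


Translation: (x+dx, y+dy) = (-7+1, 1+-16) = (-6, -15)

(-6, -15)


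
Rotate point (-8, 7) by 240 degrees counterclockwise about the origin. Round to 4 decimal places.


x' = -8*cos(240) - 7*sin(240) = 10.0622
y' = -8*sin(240) + 7*cos(240) = 3.4282

(10.0622, 3.4282)


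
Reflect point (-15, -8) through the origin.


Reflection through origin: (x, y) -> (-x, -y)
(-15, -8) -> (15, 8)

(15, 8)


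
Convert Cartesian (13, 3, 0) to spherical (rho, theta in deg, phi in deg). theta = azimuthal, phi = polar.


rho = sqrt(13^2 + 3^2 + 0^2) = 13.3417
theta = atan2(3, 13) = 12.9946 deg
phi = acos(0/13.3417) = 90 deg

rho = 13.3417, theta = 12.9946 deg, phi = 90 deg


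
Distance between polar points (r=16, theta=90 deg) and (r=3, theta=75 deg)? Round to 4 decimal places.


d = sqrt(r1^2 + r2^2 - 2*r1*r2*cos(t2-t1))
d = sqrt(16^2 + 3^2 - 2*16*3*cos(75-90)) = 13.1252

13.1252


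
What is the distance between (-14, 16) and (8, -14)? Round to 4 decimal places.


d = sqrt((8--14)^2 + (-14-16)^2) = 37.2022

37.2022


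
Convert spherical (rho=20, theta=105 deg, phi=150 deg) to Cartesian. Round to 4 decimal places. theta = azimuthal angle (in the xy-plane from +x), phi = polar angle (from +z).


x = 20 * sin(150) * cos(105) = -2.5882
y = 20 * sin(150) * sin(105) = 9.6593
z = 20 * cos(150) = -17.3205

(-2.5882, 9.6593, -17.3205)


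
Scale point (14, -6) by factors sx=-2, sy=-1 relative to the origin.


Scaling: (x*sx, y*sy) = (14*-2, -6*-1) = (-28, 6)

(-28, 6)


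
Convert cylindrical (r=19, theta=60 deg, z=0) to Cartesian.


x = 19 * cos(60) = 9.5
y = 19 * sin(60) = 16.4545
z = 0

(9.5, 16.4545, 0)


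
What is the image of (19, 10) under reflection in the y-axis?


Reflection across y-axis: (x, y) -> (-x, y)
(19, 10) -> (-19, 10)

(-19, 10)


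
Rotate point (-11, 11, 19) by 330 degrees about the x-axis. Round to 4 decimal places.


x' = -11
y' = 11*cos(330) - 19*sin(330) = 19.0263
z' = 11*sin(330) + 19*cos(330) = 10.9545

(-11, 19.0263, 10.9545)


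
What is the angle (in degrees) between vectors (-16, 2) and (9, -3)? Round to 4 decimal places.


dot = -16*9 + 2*-3 = -150
|u| = 16.1245, |v| = 9.4868
cos(angle) = -0.9806
angle = 168.6901 degrees

168.6901 degrees


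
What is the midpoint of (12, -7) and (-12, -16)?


Midpoint = ((12+-12)/2, (-7+-16)/2) = (0, -11.5)

(0, -11.5)


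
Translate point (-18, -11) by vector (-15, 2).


Translation: (x+dx, y+dy) = (-18+-15, -11+2) = (-33, -9)

(-33, -9)


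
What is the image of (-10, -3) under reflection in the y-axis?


Reflection across y-axis: (x, y) -> (-x, y)
(-10, -3) -> (10, -3)

(10, -3)


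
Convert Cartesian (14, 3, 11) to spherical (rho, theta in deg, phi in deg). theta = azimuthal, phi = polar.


rho = sqrt(14^2 + 3^2 + 11^2) = 18.0555
theta = atan2(3, 14) = 12.0948 deg
phi = acos(11/18.0555) = 52.4659 deg

rho = 18.0555, theta = 12.0948 deg, phi = 52.4659 deg


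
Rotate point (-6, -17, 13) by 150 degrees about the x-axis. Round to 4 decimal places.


x' = -6
y' = -17*cos(150) - 13*sin(150) = 8.2224
z' = -17*sin(150) + 13*cos(150) = -19.7583

(-6, 8.2224, -19.7583)


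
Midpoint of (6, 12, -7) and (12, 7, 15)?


Midpoint = ((6+12)/2, (12+7)/2, (-7+15)/2) = (9, 9.5, 4)

(9, 9.5, 4)


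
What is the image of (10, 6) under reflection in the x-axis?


Reflection across x-axis: (x, y) -> (x, -y)
(10, 6) -> (10, -6)

(10, -6)


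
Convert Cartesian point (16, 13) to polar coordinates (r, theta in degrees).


r = sqrt(16^2 + 13^2) = 20.6155
theta = atan2(13, 16) = 39.0939 degrees

r = 20.6155, theta = 39.0939 degrees


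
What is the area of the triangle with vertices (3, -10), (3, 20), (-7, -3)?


Area = |x1(y2-y3) + x2(y3-y1) + x3(y1-y2)| / 2
= |3*(20--3) + 3*(-3--10) + -7*(-10-20)| / 2
= 150

150


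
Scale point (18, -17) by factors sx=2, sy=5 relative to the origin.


Scaling: (x*sx, y*sy) = (18*2, -17*5) = (36, -85)

(36, -85)


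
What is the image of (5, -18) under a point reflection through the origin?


Reflection through origin: (x, y) -> (-x, -y)
(5, -18) -> (-5, 18)

(-5, 18)


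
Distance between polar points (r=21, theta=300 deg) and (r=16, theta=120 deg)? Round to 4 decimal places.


d = sqrt(r1^2 + r2^2 - 2*r1*r2*cos(t2-t1))
d = sqrt(21^2 + 16^2 - 2*21*16*cos(120-300)) = 37

37


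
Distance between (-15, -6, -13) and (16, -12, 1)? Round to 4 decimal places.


d = sqrt((16--15)^2 + (-12--6)^2 + (1--13)^2) = 34.5398

34.5398


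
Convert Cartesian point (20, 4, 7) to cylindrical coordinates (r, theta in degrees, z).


r = sqrt(20^2 + 4^2) = 20.3961
theta = atan2(4, 20) = 11.3099 deg
z = 7

r = 20.3961, theta = 11.3099 deg, z = 7


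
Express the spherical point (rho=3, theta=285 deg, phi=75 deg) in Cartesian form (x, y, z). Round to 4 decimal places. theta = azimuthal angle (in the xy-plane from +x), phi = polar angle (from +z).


x = 3 * sin(75) * cos(285) = 0.75
y = 3 * sin(75) * sin(285) = -2.799
z = 3 * cos(75) = 0.7765

(0.75, -2.799, 0.7765)


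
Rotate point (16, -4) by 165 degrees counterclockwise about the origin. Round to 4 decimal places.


x' = 16*cos(165) - -4*sin(165) = -14.4195
y' = 16*sin(165) + -4*cos(165) = 8.0048

(-14.4195, 8.0048)


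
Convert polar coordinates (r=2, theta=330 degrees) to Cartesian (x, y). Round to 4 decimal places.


x = 2 * cos(330) = 1.7321
y = 2 * sin(330) = -1

(1.7321, -1)


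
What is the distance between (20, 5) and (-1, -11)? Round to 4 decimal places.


d = sqrt((-1-20)^2 + (-11-5)^2) = 26.4008

26.4008


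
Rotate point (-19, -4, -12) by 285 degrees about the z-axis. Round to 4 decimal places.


x' = -19*cos(285) - -4*sin(285) = -8.7813
y' = -19*sin(285) + -4*cos(285) = 17.3173
z' = -12

(-8.7813, 17.3173, -12)


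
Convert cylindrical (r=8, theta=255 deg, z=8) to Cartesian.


x = 8 * cos(255) = -2.0706
y = 8 * sin(255) = -7.7274
z = 8

(-2.0706, -7.7274, 8)


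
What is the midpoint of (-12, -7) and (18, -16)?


Midpoint = ((-12+18)/2, (-7+-16)/2) = (3, -11.5)

(3, -11.5)


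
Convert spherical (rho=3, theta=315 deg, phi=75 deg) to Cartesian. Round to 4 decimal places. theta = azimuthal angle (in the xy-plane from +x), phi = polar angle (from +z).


x = 3 * sin(75) * cos(315) = 2.049
y = 3 * sin(75) * sin(315) = -2.049
z = 3 * cos(75) = 0.7765

(2.049, -2.049, 0.7765)


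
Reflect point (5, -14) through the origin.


Reflection through origin: (x, y) -> (-x, -y)
(5, -14) -> (-5, 14)

(-5, 14)


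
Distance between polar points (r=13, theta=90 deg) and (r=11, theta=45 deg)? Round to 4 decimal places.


d = sqrt(r1^2 + r2^2 - 2*r1*r2*cos(t2-t1))
d = sqrt(13^2 + 11^2 - 2*13*11*cos(45-90)) = 9.3684

9.3684


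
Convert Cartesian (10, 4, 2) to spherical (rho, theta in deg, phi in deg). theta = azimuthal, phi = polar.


rho = sqrt(10^2 + 4^2 + 2^2) = 10.9545
theta = atan2(4, 10) = 21.8014 deg
phi = acos(2/10.9545) = 79.4803 deg

rho = 10.9545, theta = 21.8014 deg, phi = 79.4803 deg


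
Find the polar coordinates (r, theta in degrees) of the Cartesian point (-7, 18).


r = sqrt((-7)^2 + 18^2) = 19.3132
theta = atan2(18, -7) = 111.2505 degrees

r = 19.3132, theta = 111.2505 degrees


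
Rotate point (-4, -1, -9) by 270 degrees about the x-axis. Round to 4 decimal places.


x' = -4
y' = -1*cos(270) - -9*sin(270) = -9
z' = -1*sin(270) + -9*cos(270) = 1

(-4, -9, 1)


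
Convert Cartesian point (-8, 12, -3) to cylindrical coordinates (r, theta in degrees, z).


r = sqrt((-8)^2 + 12^2) = 14.4222
theta = atan2(12, -8) = 123.6901 deg
z = -3

r = 14.4222, theta = 123.6901 deg, z = -3


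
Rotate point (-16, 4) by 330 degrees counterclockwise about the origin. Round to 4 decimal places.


x' = -16*cos(330) - 4*sin(330) = -11.8564
y' = -16*sin(330) + 4*cos(330) = 11.4641

(-11.8564, 11.4641)


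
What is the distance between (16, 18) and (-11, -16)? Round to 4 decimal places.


d = sqrt((-11-16)^2 + (-16-18)^2) = 43.4166

43.4166


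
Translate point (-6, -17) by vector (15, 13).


Translation: (x+dx, y+dy) = (-6+15, -17+13) = (9, -4)

(9, -4)


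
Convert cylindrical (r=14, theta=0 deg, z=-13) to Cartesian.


x = 14 * cos(0) = 14
y = 14 * sin(0) = 0
z = -13

(14, 0, -13)


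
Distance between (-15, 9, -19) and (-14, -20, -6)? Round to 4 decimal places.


d = sqrt((-14--15)^2 + (-20-9)^2 + (-6--19)^2) = 31.7962

31.7962


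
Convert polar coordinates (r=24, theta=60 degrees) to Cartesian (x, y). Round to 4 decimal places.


x = 24 * cos(60) = 12
y = 24 * sin(60) = 20.7846

(12, 20.7846)


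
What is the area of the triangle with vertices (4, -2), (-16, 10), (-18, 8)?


Area = |x1(y2-y3) + x2(y3-y1) + x3(y1-y2)| / 2
= |4*(10-8) + -16*(8--2) + -18*(-2-10)| / 2
= 32

32


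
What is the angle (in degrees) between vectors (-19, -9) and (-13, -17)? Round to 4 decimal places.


dot = -19*-13 + -9*-17 = 400
|u| = 21.0238, |v| = 21.4009
cos(angle) = 0.889
angle = 27.2485 degrees

27.2485 degrees


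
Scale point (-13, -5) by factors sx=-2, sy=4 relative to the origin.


Scaling: (x*sx, y*sy) = (-13*-2, -5*4) = (26, -20)

(26, -20)


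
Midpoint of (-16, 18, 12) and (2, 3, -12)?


Midpoint = ((-16+2)/2, (18+3)/2, (12+-12)/2) = (-7, 10.5, 0)

(-7, 10.5, 0)


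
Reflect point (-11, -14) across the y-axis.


Reflection across y-axis: (x, y) -> (-x, y)
(-11, -14) -> (11, -14)

(11, -14)


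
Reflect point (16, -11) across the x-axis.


Reflection across x-axis: (x, y) -> (x, -y)
(16, -11) -> (16, 11)

(16, 11)


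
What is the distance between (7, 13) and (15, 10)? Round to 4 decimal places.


d = sqrt((15-7)^2 + (10-13)^2) = 8.544

8.544


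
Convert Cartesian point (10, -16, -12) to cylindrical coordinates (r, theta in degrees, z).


r = sqrt(10^2 + (-16)^2) = 18.868
theta = atan2(-16, 10) = 302.0054 deg
z = -12

r = 18.868, theta = 302.0054 deg, z = -12


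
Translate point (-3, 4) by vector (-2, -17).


Translation: (x+dx, y+dy) = (-3+-2, 4+-17) = (-5, -13)

(-5, -13)


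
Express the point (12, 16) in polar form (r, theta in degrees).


r = sqrt(12^2 + 16^2) = 20
theta = atan2(16, 12) = 53.1301 degrees

r = 20, theta = 53.1301 degrees


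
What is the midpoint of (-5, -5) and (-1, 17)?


Midpoint = ((-5+-1)/2, (-5+17)/2) = (-3, 6)

(-3, 6)


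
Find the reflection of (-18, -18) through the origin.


Reflection through origin: (x, y) -> (-x, -y)
(-18, -18) -> (18, 18)

(18, 18)


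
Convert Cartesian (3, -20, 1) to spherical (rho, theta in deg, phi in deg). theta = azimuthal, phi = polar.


rho = sqrt(3^2 + (-20)^2 + 1^2) = 20.2485
theta = atan2(-20, 3) = 278.5308 deg
phi = acos(1/20.2485) = 87.1692 deg

rho = 20.2485, theta = 278.5308 deg, phi = 87.1692 deg


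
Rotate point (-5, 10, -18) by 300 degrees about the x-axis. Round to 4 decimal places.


x' = -5
y' = 10*cos(300) - -18*sin(300) = -10.5885
z' = 10*sin(300) + -18*cos(300) = -17.6603

(-5, -10.5885, -17.6603)


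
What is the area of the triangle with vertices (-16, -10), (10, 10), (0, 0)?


Area = |x1(y2-y3) + x2(y3-y1) + x3(y1-y2)| / 2
= |-16*(10-0) + 10*(0--10) + 0*(-10-10)| / 2
= 30

30


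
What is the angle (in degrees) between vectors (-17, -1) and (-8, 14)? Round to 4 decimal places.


dot = -17*-8 + -1*14 = 122
|u| = 17.0294, |v| = 16.1245
cos(angle) = 0.4443
angle = 63.6216 degrees

63.6216 degrees


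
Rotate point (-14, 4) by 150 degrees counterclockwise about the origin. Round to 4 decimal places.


x' = -14*cos(150) - 4*sin(150) = 10.1244
y' = -14*sin(150) + 4*cos(150) = -10.4641

(10.1244, -10.4641)


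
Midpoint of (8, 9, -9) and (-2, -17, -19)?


Midpoint = ((8+-2)/2, (9+-17)/2, (-9+-19)/2) = (3, -4, -14)

(3, -4, -14)


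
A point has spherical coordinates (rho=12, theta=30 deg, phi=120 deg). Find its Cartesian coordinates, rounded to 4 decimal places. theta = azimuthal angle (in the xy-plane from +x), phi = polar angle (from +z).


x = 12 * sin(120) * cos(30) = 9
y = 12 * sin(120) * sin(30) = 5.1962
z = 12 * cos(120) = -6

(9, 5.1962, -6)


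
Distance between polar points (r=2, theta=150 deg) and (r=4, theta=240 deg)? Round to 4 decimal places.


d = sqrt(r1^2 + r2^2 - 2*r1*r2*cos(t2-t1))
d = sqrt(2^2 + 4^2 - 2*2*4*cos(240-150)) = 4.4721

4.4721


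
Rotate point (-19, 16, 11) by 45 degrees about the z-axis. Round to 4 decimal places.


x' = -19*cos(45) - 16*sin(45) = -24.7487
y' = -19*sin(45) + 16*cos(45) = -2.1213
z' = 11

(-24.7487, -2.1213, 11)


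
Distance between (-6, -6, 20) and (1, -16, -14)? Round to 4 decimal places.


d = sqrt((1--6)^2 + (-16--6)^2 + (-14-20)^2) = 36.1248

36.1248


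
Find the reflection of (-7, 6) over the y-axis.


Reflection across y-axis: (x, y) -> (-x, y)
(-7, 6) -> (7, 6)

(7, 6)


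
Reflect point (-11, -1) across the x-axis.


Reflection across x-axis: (x, y) -> (x, -y)
(-11, -1) -> (-11, 1)

(-11, 1)


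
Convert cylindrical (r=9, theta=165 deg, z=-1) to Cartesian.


x = 9 * cos(165) = -8.6933
y = 9 * sin(165) = 2.3294
z = -1

(-8.6933, 2.3294, -1)


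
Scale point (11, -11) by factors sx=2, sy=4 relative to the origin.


Scaling: (x*sx, y*sy) = (11*2, -11*4) = (22, -44)

(22, -44)


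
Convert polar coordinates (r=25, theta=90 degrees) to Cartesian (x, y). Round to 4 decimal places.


x = 25 * cos(90) = 0
y = 25 * sin(90) = 25

(0, 25)


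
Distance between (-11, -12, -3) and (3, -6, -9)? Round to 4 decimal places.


d = sqrt((3--11)^2 + (-6--12)^2 + (-9--3)^2) = 16.3707

16.3707


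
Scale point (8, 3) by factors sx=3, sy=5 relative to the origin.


Scaling: (x*sx, y*sy) = (8*3, 3*5) = (24, 15)

(24, 15)


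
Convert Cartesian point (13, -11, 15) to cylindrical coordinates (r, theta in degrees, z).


r = sqrt(13^2 + (-11)^2) = 17.0294
theta = atan2(-11, 13) = 319.7636 deg
z = 15

r = 17.0294, theta = 319.7636 deg, z = 15


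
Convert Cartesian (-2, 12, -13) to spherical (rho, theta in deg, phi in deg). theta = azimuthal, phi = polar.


rho = sqrt((-2)^2 + 12^2 + (-13)^2) = 17.8045
theta = atan2(12, -2) = 99.4623 deg
phi = acos(-13/17.8045) = 136.8992 deg

rho = 17.8045, theta = 99.4623 deg, phi = 136.8992 deg


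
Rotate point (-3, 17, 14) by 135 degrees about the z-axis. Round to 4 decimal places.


x' = -3*cos(135) - 17*sin(135) = -9.8995
y' = -3*sin(135) + 17*cos(135) = -14.1421
z' = 14

(-9.8995, -14.1421, 14)


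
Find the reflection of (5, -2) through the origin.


Reflection through origin: (x, y) -> (-x, -y)
(5, -2) -> (-5, 2)

(-5, 2)


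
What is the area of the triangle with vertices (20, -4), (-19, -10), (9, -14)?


Area = |x1(y2-y3) + x2(y3-y1) + x3(y1-y2)| / 2
= |20*(-10--14) + -19*(-14--4) + 9*(-4--10)| / 2
= 162

162


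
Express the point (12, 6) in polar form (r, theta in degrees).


r = sqrt(12^2 + 6^2) = 13.4164
theta = atan2(6, 12) = 26.5651 degrees

r = 13.4164, theta = 26.5651 degrees


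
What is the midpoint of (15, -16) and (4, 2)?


Midpoint = ((15+4)/2, (-16+2)/2) = (9.5, -7)

(9.5, -7)


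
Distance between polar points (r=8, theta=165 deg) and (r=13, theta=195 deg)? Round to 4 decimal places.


d = sqrt(r1^2 + r2^2 - 2*r1*r2*cos(t2-t1))
d = sqrt(8^2 + 13^2 - 2*8*13*cos(195-165)) = 7.271

7.271


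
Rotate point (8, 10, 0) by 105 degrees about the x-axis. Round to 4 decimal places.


x' = 8
y' = 10*cos(105) - 0*sin(105) = -2.5882
z' = 10*sin(105) + 0*cos(105) = 9.6593

(8, -2.5882, 9.6593)


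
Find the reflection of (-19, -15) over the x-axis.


Reflection across x-axis: (x, y) -> (x, -y)
(-19, -15) -> (-19, 15)

(-19, 15)


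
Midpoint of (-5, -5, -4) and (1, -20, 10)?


Midpoint = ((-5+1)/2, (-5+-20)/2, (-4+10)/2) = (-2, -12.5, 3)

(-2, -12.5, 3)


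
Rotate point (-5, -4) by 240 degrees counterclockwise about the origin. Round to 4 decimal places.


x' = -5*cos(240) - -4*sin(240) = -0.9641
y' = -5*sin(240) + -4*cos(240) = 6.3301

(-0.9641, 6.3301)


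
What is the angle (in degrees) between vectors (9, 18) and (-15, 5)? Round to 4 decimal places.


dot = 9*-15 + 18*5 = -45
|u| = 20.1246, |v| = 15.8114
cos(angle) = -0.1414
angle = 98.1301 degrees

98.1301 degrees


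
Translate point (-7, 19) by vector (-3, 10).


Translation: (x+dx, y+dy) = (-7+-3, 19+10) = (-10, 29)

(-10, 29)


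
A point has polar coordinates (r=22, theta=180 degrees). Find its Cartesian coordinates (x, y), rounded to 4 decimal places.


x = 22 * cos(180) = -22
y = 22 * sin(180) = 0

(-22, 0)


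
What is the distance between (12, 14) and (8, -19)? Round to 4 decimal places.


d = sqrt((8-12)^2 + (-19-14)^2) = 33.2415

33.2415


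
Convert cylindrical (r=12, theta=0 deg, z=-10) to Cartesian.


x = 12 * cos(0) = 12
y = 12 * sin(0) = 0
z = -10

(12, 0, -10)


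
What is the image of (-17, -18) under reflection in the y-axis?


Reflection across y-axis: (x, y) -> (-x, y)
(-17, -18) -> (17, -18)

(17, -18)


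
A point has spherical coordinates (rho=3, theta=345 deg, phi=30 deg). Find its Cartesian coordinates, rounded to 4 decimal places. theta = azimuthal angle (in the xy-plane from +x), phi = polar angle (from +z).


x = 3 * sin(30) * cos(345) = 1.4489
y = 3 * sin(30) * sin(345) = -0.3882
z = 3 * cos(30) = 2.5981

(1.4489, -0.3882, 2.5981)


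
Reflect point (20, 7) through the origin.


Reflection through origin: (x, y) -> (-x, -y)
(20, 7) -> (-20, -7)

(-20, -7)


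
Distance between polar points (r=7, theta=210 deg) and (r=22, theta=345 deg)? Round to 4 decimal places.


d = sqrt(r1^2 + r2^2 - 2*r1*r2*cos(t2-t1))
d = sqrt(7^2 + 22^2 - 2*7*22*cos(345-210)) = 27.4005

27.4005


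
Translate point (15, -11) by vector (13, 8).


Translation: (x+dx, y+dy) = (15+13, -11+8) = (28, -3)

(28, -3)


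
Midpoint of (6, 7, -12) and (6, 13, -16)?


Midpoint = ((6+6)/2, (7+13)/2, (-12+-16)/2) = (6, 10, -14)

(6, 10, -14)


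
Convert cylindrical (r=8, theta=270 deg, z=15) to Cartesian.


x = 8 * cos(270) = 0
y = 8 * sin(270) = -8
z = 15

(0, -8, 15)


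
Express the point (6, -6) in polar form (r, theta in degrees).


r = sqrt(6^2 + (-6)^2) = 8.4853
theta = atan2(-6, 6) = 315 degrees

r = 8.4853, theta = 315 degrees


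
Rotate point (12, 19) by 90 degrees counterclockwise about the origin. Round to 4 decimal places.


x' = 12*cos(90) - 19*sin(90) = -19
y' = 12*sin(90) + 19*cos(90) = 12

(-19, 12)


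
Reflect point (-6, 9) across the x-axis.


Reflection across x-axis: (x, y) -> (x, -y)
(-6, 9) -> (-6, -9)

(-6, -9)


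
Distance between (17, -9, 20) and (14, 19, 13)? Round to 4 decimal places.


d = sqrt((14-17)^2 + (19--9)^2 + (13-20)^2) = 29.0172

29.0172


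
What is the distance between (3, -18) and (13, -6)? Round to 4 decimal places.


d = sqrt((13-3)^2 + (-6--18)^2) = 15.6205

15.6205


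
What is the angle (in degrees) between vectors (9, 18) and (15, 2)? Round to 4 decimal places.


dot = 9*15 + 18*2 = 171
|u| = 20.1246, |v| = 15.1327
cos(angle) = 0.5615
angle = 55.8403 degrees

55.8403 degrees


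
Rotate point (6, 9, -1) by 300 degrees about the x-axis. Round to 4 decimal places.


x' = 6
y' = 9*cos(300) - -1*sin(300) = 3.634
z' = 9*sin(300) + -1*cos(300) = -8.2942

(6, 3.634, -8.2942)


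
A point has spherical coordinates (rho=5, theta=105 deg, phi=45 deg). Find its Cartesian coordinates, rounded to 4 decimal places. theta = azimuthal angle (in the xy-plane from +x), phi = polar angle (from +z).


x = 5 * sin(45) * cos(105) = -0.9151
y = 5 * sin(45) * sin(105) = 3.4151
z = 5 * cos(45) = 3.5355

(-0.9151, 3.4151, 3.5355)


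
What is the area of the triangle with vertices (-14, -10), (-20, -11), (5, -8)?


Area = |x1(y2-y3) + x2(y3-y1) + x3(y1-y2)| / 2
= |-14*(-11--8) + -20*(-8--10) + 5*(-10--11)| / 2
= 3.5

3.5


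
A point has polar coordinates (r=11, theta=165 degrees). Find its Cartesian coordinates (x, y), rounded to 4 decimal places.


x = 11 * cos(165) = -10.6252
y = 11 * sin(165) = 2.847

(-10.6252, 2.847)


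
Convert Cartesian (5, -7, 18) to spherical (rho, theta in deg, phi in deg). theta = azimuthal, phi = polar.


rho = sqrt(5^2 + (-7)^2 + 18^2) = 19.9499
theta = atan2(-7, 5) = 305.5377 deg
phi = acos(18/19.9499) = 25.5435 deg

rho = 19.9499, theta = 305.5377 deg, phi = 25.5435 deg


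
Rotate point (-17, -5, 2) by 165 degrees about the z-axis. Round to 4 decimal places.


x' = -17*cos(165) - -5*sin(165) = 17.7148
y' = -17*sin(165) + -5*cos(165) = 0.4297
z' = 2

(17.7148, 0.4297, 2)


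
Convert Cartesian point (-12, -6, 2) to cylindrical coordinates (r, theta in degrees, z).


r = sqrt((-12)^2 + (-6)^2) = 13.4164
theta = atan2(-6, -12) = 206.5651 deg
z = 2

r = 13.4164, theta = 206.5651 deg, z = 2


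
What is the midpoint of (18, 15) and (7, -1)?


Midpoint = ((18+7)/2, (15+-1)/2) = (12.5, 7)

(12.5, 7)


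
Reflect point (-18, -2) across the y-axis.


Reflection across y-axis: (x, y) -> (-x, y)
(-18, -2) -> (18, -2)

(18, -2)


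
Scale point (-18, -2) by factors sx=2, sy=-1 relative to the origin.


Scaling: (x*sx, y*sy) = (-18*2, -2*-1) = (-36, 2)

(-36, 2)


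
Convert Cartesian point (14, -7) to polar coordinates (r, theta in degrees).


r = sqrt(14^2 + (-7)^2) = 15.6525
theta = atan2(-7, 14) = 333.4349 degrees

r = 15.6525, theta = 333.4349 degrees


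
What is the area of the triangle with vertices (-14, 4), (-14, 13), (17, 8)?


Area = |x1(y2-y3) + x2(y3-y1) + x3(y1-y2)| / 2
= |-14*(13-8) + -14*(8-4) + 17*(4-13)| / 2
= 139.5

139.5


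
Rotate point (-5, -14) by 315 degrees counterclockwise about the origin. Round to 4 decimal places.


x' = -5*cos(315) - -14*sin(315) = -13.435
y' = -5*sin(315) + -14*cos(315) = -6.364

(-13.435, -6.364)


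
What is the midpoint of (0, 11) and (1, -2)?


Midpoint = ((0+1)/2, (11+-2)/2) = (0.5, 4.5)

(0.5, 4.5)


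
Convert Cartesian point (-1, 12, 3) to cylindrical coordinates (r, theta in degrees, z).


r = sqrt((-1)^2 + 12^2) = 12.0416
theta = atan2(12, -1) = 94.7636 deg
z = 3

r = 12.0416, theta = 94.7636 deg, z = 3


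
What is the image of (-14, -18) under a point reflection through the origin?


Reflection through origin: (x, y) -> (-x, -y)
(-14, -18) -> (14, 18)

(14, 18)


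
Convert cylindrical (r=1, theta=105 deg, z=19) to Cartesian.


x = 1 * cos(105) = -0.2588
y = 1 * sin(105) = 0.9659
z = 19

(-0.2588, 0.9659, 19)


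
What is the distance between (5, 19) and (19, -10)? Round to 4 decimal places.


d = sqrt((19-5)^2 + (-10-19)^2) = 32.2025

32.2025


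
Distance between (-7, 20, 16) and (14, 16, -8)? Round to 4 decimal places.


d = sqrt((14--7)^2 + (16-20)^2 + (-8-16)^2) = 32.1403

32.1403


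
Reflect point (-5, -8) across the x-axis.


Reflection across x-axis: (x, y) -> (x, -y)
(-5, -8) -> (-5, 8)

(-5, 8)


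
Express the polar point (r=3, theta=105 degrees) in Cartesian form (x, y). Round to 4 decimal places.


x = 3 * cos(105) = -0.7765
y = 3 * sin(105) = 2.8978

(-0.7765, 2.8978)


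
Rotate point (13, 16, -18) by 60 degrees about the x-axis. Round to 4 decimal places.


x' = 13
y' = 16*cos(60) - -18*sin(60) = 23.5885
z' = 16*sin(60) + -18*cos(60) = 4.8564

(13, 23.5885, 4.8564)


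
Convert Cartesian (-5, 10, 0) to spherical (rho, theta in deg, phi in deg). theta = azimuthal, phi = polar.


rho = sqrt((-5)^2 + 10^2 + 0^2) = 11.1803
theta = atan2(10, -5) = 116.5651 deg
phi = acos(0/11.1803) = 90 deg

rho = 11.1803, theta = 116.5651 deg, phi = 90 deg


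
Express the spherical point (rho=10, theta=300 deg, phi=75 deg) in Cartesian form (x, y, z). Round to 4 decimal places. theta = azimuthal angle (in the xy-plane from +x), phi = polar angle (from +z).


x = 10 * sin(75) * cos(300) = 4.8296
y = 10 * sin(75) * sin(300) = -8.3652
z = 10 * cos(75) = 2.5882

(4.8296, -8.3652, 2.5882)


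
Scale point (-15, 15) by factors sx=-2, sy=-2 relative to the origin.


Scaling: (x*sx, y*sy) = (-15*-2, 15*-2) = (30, -30)

(30, -30)


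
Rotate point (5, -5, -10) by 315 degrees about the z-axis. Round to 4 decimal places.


x' = 5*cos(315) - -5*sin(315) = 0
y' = 5*sin(315) + -5*cos(315) = -7.0711
z' = -10

(0, -7.0711, -10)


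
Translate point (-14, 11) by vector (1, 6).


Translation: (x+dx, y+dy) = (-14+1, 11+6) = (-13, 17)

(-13, 17)


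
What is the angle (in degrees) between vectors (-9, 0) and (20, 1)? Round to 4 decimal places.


dot = -9*20 + 0*1 = -180
|u| = 9, |v| = 20.025
cos(angle) = -0.9988
angle = 177.1376 degrees

177.1376 degrees


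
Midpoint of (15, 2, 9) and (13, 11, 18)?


Midpoint = ((15+13)/2, (2+11)/2, (9+18)/2) = (14, 6.5, 13.5)

(14, 6.5, 13.5)


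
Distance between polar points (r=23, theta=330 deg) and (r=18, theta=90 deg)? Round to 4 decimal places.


d = sqrt(r1^2 + r2^2 - 2*r1*r2*cos(t2-t1))
d = sqrt(23^2 + 18^2 - 2*23*18*cos(90-330)) = 35.5949

35.5949


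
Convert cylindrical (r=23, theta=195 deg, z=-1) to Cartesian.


x = 23 * cos(195) = -22.2163
y = 23 * sin(195) = -5.9528
z = -1

(-22.2163, -5.9528, -1)


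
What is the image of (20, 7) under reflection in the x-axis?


Reflection across x-axis: (x, y) -> (x, -y)
(20, 7) -> (20, -7)

(20, -7)


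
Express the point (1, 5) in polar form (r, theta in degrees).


r = sqrt(1^2 + 5^2) = 5.099
theta = atan2(5, 1) = 78.6901 degrees

r = 5.099, theta = 78.6901 degrees


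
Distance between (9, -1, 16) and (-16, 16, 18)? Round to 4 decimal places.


d = sqrt((-16-9)^2 + (16--1)^2 + (18-16)^2) = 30.2985

30.2985


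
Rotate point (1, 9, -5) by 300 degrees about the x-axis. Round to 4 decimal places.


x' = 1
y' = 9*cos(300) - -5*sin(300) = 0.1699
z' = 9*sin(300) + -5*cos(300) = -10.2942

(1, 0.1699, -10.2942)


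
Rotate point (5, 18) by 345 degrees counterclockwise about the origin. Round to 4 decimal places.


x' = 5*cos(345) - 18*sin(345) = 9.4884
y' = 5*sin(345) + 18*cos(345) = 16.0926

(9.4884, 16.0926)


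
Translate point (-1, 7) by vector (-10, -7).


Translation: (x+dx, y+dy) = (-1+-10, 7+-7) = (-11, 0)

(-11, 0)


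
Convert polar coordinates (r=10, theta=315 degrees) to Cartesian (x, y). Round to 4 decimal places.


x = 10 * cos(315) = 7.0711
y = 10 * sin(315) = -7.0711

(7.0711, -7.0711)


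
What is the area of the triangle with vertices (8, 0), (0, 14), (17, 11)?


Area = |x1(y2-y3) + x2(y3-y1) + x3(y1-y2)| / 2
= |8*(14-11) + 0*(11-0) + 17*(0-14)| / 2
= 107

107


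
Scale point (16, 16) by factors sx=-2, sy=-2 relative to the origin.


Scaling: (x*sx, y*sy) = (16*-2, 16*-2) = (-32, -32)

(-32, -32)


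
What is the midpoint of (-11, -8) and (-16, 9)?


Midpoint = ((-11+-16)/2, (-8+9)/2) = (-13.5, 0.5)

(-13.5, 0.5)


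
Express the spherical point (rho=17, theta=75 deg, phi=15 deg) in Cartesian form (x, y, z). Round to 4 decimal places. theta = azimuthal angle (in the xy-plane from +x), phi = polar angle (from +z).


x = 17 * sin(15) * cos(75) = 1.1388
y = 17 * sin(15) * sin(75) = 4.25
z = 17 * cos(15) = 16.4207

(1.1388, 4.25, 16.4207)


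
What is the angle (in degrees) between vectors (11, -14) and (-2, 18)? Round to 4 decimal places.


dot = 11*-2 + -14*18 = -274
|u| = 17.8045, |v| = 18.1108
cos(angle) = -0.8497
angle = 148.183 degrees

148.183 degrees


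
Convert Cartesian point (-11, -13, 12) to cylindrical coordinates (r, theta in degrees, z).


r = sqrt((-11)^2 + (-13)^2) = 17.0294
theta = atan2(-13, -11) = 229.7636 deg
z = 12

r = 17.0294, theta = 229.7636 deg, z = 12


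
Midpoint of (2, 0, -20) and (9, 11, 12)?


Midpoint = ((2+9)/2, (0+11)/2, (-20+12)/2) = (5.5, 5.5, -4)

(5.5, 5.5, -4)


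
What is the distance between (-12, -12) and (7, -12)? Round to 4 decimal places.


d = sqrt((7--12)^2 + (-12--12)^2) = 19

19


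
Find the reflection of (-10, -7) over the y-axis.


Reflection across y-axis: (x, y) -> (-x, y)
(-10, -7) -> (10, -7)

(10, -7)


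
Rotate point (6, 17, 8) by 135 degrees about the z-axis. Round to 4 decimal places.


x' = 6*cos(135) - 17*sin(135) = -16.2635
y' = 6*sin(135) + 17*cos(135) = -7.7782
z' = 8

(-16.2635, -7.7782, 8)


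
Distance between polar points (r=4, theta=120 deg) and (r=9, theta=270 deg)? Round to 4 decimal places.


d = sqrt(r1^2 + r2^2 - 2*r1*r2*cos(t2-t1))
d = sqrt(4^2 + 9^2 - 2*4*9*cos(270-120)) = 12.6235

12.6235


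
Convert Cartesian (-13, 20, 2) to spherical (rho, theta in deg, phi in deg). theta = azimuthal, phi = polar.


rho = sqrt((-13)^2 + 20^2 + 2^2) = 23.9374
theta = atan2(20, -13) = 123.0239 deg
phi = acos(2/23.9374) = 85.2073 deg

rho = 23.9374, theta = 123.0239 deg, phi = 85.2073 deg


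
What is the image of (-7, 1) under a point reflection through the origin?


Reflection through origin: (x, y) -> (-x, -y)
(-7, 1) -> (7, -1)

(7, -1)


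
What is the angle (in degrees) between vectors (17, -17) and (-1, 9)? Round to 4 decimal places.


dot = 17*-1 + -17*9 = -170
|u| = 24.0416, |v| = 9.0554
cos(angle) = -0.7809
angle = 141.3402 degrees

141.3402 degrees


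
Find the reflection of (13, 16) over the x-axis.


Reflection across x-axis: (x, y) -> (x, -y)
(13, 16) -> (13, -16)

(13, -16)


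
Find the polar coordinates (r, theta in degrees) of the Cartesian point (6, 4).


r = sqrt(6^2 + 4^2) = 7.2111
theta = atan2(4, 6) = 33.6901 degrees

r = 7.2111, theta = 33.6901 degrees


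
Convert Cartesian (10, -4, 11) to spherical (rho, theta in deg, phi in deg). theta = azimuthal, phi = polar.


rho = sqrt(10^2 + (-4)^2 + 11^2) = 15.3948
theta = atan2(-4, 10) = 338.1986 deg
phi = acos(11/15.3948) = 44.3956 deg

rho = 15.3948, theta = 338.1986 deg, phi = 44.3956 deg


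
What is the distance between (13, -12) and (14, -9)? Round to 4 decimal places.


d = sqrt((14-13)^2 + (-9--12)^2) = 3.1623

3.1623


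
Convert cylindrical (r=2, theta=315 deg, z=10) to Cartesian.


x = 2 * cos(315) = 1.4142
y = 2 * sin(315) = -1.4142
z = 10

(1.4142, -1.4142, 10)


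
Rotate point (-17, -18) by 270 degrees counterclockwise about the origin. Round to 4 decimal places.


x' = -17*cos(270) - -18*sin(270) = -18
y' = -17*sin(270) + -18*cos(270) = 17

(-18, 17)


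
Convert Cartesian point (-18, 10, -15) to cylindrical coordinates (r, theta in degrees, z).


r = sqrt((-18)^2 + 10^2) = 20.5913
theta = atan2(10, -18) = 150.9454 deg
z = -15

r = 20.5913, theta = 150.9454 deg, z = -15


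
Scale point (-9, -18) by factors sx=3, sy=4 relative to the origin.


Scaling: (x*sx, y*sy) = (-9*3, -18*4) = (-27, -72)

(-27, -72)


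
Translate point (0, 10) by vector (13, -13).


Translation: (x+dx, y+dy) = (0+13, 10+-13) = (13, -3)

(13, -3)


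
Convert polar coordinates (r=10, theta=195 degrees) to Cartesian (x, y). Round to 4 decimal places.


x = 10 * cos(195) = -9.6593
y = 10 * sin(195) = -2.5882

(-9.6593, -2.5882)


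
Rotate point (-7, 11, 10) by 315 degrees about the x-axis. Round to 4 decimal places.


x' = -7
y' = 11*cos(315) - 10*sin(315) = 14.8492
z' = 11*sin(315) + 10*cos(315) = -0.7071

(-7, 14.8492, -0.7071)


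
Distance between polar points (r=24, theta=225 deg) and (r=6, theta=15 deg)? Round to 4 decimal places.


d = sqrt(r1^2 + r2^2 - 2*r1*r2*cos(t2-t1))
d = sqrt(24^2 + 6^2 - 2*24*6*cos(15-225)) = 29.3499

29.3499


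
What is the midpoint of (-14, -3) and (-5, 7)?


Midpoint = ((-14+-5)/2, (-3+7)/2) = (-9.5, 2)

(-9.5, 2)


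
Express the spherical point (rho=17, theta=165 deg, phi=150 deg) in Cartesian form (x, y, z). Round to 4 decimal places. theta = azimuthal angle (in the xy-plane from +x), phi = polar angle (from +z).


x = 17 * sin(150) * cos(165) = -8.2104
y = 17 * sin(150) * sin(165) = 2.2
z = 17 * cos(150) = -14.7224

(-8.2104, 2.2, -14.7224)


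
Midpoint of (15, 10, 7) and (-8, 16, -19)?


Midpoint = ((15+-8)/2, (10+16)/2, (7+-19)/2) = (3.5, 13, -6)

(3.5, 13, -6)
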